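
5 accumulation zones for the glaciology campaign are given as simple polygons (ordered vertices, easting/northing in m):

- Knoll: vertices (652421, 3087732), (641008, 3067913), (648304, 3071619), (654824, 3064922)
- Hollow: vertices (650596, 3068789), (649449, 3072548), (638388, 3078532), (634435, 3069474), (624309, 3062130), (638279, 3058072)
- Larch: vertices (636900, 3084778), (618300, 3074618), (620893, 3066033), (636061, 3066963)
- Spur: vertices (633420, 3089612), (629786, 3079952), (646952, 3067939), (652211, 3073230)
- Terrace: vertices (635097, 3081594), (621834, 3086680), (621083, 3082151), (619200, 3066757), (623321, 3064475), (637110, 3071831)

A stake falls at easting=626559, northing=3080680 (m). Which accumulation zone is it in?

Terrace

Cast a ray rightward from (626559, 3080680). For each polygon, the edges (by vertex number in listed order) whose endpoints lie on opposite sides of northing = 3080680, where each meets that height, and whether that is right or left of the point:
Knoll: 1–2 at easting≈648360.0 (right), 4–1 at easting≈653163.9 (right) → 2 crossings.
Hollow: no edge straddles that height → 0 crossings.
Larch: 1–2 at easting≈629397.8 (right), 4–1 at easting≈636707.0 (right) → 2 crossings.
Spur: 1–2 at easting≈630059.9 (right), 4–1 at easting≈643665.5 (right) → 2 crossings.
Terrace: 3–4 at easting≈620903.1 (left), 6–1 at easting≈635285.5 (right) → 1 crossing.
Only Terrace has an odd count, so the point is inside Terrace.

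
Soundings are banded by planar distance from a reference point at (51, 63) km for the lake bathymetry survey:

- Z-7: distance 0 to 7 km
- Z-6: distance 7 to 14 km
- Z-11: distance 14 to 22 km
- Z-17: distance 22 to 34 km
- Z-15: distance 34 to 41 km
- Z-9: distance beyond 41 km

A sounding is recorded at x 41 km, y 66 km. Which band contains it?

Distance = √((41−51)² + (66−63)²) = √(100.000 + 9.000) = 10.440 km.
7 ≤ 10.440 < 14 → Z-6.

Z-6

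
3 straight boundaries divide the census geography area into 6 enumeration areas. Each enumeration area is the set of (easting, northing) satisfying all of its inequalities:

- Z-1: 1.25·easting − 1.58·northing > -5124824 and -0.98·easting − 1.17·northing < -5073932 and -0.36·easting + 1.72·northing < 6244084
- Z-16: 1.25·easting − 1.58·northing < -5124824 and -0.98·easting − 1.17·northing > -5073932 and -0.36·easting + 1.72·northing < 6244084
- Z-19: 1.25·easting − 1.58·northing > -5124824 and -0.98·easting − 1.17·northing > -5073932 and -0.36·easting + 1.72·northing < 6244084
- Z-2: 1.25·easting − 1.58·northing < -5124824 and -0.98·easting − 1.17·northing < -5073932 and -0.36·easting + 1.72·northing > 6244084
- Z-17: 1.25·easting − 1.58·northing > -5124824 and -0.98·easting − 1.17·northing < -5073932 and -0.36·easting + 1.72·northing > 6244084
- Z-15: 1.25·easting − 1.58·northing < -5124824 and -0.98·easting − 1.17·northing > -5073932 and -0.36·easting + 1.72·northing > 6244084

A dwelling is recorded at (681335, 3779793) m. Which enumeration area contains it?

Z-17

1.25·681335 − 1.58·3779793 = -5120404.190, which is > -5124824
-0.98·681335 − 1.17·3779793 = -5090066.110, which is < -5073932
-0.36·681335 + 1.72·3779793 = 6255963.360, which is > 6244084
This sign pattern matches Z-17.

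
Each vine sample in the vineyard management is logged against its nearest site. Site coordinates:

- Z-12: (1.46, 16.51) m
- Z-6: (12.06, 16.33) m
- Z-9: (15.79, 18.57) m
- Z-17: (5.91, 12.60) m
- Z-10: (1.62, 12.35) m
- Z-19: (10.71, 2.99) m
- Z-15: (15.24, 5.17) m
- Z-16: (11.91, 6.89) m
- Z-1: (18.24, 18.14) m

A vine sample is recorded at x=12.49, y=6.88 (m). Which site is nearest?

Z-16

Squared distances to each site:
Z-12: 214.398; Z-6: 89.487; Z-9: 147.546; Z-17: 76.015; Z-10: 148.078; Z-19: 18.300; Z-15: 10.487; Z-16: 0.337; Z-1: 159.850.
Minimum at Z-16.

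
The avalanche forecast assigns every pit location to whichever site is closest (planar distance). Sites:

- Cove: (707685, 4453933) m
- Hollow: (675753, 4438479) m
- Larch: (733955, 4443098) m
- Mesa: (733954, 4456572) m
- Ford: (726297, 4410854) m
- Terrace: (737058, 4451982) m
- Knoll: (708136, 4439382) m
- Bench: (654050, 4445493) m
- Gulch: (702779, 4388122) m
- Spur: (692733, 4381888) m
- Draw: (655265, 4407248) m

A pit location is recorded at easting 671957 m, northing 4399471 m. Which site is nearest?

Squared distances to each site:
Cove: 4242599428.000; Hollow: 1536033680.000; Larch: 5747067133.000; Mesa: 7104152210.000; Ford: 3082408289.000; Terrace: 6995545322.000; Knoll: 2901807962.000; Bench: 2438685133.000; Gulch: 1078795485.000; Spur: 740804065.000; Draw: 339104593.000.
Minimum at Draw.

Draw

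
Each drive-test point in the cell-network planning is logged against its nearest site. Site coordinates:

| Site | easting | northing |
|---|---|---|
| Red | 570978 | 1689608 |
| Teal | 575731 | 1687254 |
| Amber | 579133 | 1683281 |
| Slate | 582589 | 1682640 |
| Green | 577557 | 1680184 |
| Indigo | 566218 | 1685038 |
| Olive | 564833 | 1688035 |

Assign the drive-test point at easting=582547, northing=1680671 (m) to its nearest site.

Slate

Squared distances to each site:
Red: 213711730.000; Teal: 89793745.000; Amber: 18467496.000; Slate: 3878725.000; Green: 25137269.000; Indigo: 285706930.000; Olive: 368014292.000.
Minimum at Slate.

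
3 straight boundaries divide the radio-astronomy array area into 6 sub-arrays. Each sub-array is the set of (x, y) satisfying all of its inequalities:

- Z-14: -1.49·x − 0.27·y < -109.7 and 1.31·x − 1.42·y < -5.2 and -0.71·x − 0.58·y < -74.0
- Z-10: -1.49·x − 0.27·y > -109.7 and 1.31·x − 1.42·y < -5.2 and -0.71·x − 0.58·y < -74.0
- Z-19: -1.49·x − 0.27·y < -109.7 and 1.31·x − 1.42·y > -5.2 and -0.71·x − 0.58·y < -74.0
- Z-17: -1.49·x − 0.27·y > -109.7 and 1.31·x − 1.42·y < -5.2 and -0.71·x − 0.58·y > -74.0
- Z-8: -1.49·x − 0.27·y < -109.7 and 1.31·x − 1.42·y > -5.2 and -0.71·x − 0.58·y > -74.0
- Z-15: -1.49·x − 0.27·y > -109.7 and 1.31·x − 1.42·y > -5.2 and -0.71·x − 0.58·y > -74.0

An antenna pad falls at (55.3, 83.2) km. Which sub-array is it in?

Z-10

-1.49·55.3 − 0.27·83.2 = -104.861, which is > -109.7
1.31·55.3 − 1.42·83.2 = -45.701, which is < -5.2
-0.71·55.3 − 0.58·83.2 = -87.519, which is < -74.0
This sign pattern matches Z-10.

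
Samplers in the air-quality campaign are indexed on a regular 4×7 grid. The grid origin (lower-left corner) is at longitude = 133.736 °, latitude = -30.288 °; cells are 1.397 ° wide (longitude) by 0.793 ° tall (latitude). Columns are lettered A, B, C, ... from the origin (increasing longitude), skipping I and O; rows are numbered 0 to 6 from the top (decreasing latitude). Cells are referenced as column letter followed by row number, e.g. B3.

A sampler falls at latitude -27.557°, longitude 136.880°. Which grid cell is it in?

C3

Column index: ⌊(136.880 − 133.736) / 1.397⌋ = ⌊2.251⌋ = 2 → column C
Row offset from origin: ⌊(-27.557 − -30.288) / 0.793⌋ = ⌊3.444⌋ = 3 → row 3 (counted from top)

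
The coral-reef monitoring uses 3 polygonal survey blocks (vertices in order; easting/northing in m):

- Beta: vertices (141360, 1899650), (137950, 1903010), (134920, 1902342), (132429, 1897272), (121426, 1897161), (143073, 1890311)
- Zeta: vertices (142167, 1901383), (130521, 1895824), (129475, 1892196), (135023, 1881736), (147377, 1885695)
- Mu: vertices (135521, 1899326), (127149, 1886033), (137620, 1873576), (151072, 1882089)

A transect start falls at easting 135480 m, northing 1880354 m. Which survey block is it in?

Mu

Cast a ray rightward from (135480, 1880354). For each polygon, the edges (by vertex number in listed order) whose endpoints lie on opposite sides of northing = 1880354, where each meets that height, and whether that is right or left of the point:
Beta: no edge straddles that height → 0 crossings.
Zeta: no edge straddles that height → 0 crossings.
Mu: 2–3 at easting≈131922.6 (left), 3–4 at easting≈148330.4 (right) → 1 crossing.
Only Mu has an odd count, so the point is inside Mu.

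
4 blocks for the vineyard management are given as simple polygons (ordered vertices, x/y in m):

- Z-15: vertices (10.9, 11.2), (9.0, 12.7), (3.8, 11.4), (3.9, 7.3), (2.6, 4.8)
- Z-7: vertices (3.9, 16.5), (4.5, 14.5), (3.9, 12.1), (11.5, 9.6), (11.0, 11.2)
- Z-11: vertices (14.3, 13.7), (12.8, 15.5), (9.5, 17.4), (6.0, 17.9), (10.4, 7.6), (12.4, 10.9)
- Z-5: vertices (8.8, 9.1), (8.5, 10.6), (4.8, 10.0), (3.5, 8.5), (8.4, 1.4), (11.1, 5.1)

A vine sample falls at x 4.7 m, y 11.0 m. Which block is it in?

Cast a ray rightward from (4.7, 11.0). For each polygon, the edges (by vertex number in listed order) whose endpoints lie on opposite sides of y = 11.0, where each meets that height, and whether that is right or left of the point:
Z-15: 3–4 at x≈3.81 (left), 5–1 at x≈10.64 (right) → 1 crossing.
Z-7: 3–4 at x≈7.24 (right), 4–5 at x≈11.06 (right) → 2 crossings.
Z-11: 4–5 at x≈8.95 (right), 6–1 at x≈12.47 (right) → 2 crossings.
Z-5: no edge straddles that height → 0 crossings.
Only Z-15 has an odd count, so the point is inside Z-15.

Z-15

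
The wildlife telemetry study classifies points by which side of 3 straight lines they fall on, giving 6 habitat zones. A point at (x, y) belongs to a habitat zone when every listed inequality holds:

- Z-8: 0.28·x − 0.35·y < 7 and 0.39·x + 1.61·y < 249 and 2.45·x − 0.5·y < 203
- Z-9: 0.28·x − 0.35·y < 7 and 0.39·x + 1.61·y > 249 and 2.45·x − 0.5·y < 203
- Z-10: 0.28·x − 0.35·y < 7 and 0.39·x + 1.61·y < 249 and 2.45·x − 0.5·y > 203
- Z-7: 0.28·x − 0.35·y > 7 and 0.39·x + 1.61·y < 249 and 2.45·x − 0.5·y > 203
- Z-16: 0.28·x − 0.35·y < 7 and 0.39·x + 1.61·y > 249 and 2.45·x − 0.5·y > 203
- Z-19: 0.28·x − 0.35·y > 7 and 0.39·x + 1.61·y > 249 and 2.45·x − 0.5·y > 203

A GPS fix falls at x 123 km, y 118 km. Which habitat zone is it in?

Z-10

0.28·123 − 0.35·118 = -6.860, which is < 7
0.39·123 + 1.61·118 = 237.950, which is < 249
2.45·123 − 0.5·118 = 242.350, which is > 203
This sign pattern matches Z-10.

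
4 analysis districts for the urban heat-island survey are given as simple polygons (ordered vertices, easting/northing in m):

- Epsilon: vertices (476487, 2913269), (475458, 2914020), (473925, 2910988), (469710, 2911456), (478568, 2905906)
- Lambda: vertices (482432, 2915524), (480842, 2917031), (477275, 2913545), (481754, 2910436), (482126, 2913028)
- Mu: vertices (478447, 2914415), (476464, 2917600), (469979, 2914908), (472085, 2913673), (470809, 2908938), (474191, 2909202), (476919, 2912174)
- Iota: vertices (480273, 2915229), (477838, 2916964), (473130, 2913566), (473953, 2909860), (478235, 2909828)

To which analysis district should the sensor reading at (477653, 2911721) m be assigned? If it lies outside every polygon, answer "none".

Cast a ray rightward from (477653, 2911721). For each polygon, the edges (by vertex number in listed order) whose endpoints lie on opposite sides of northing = 2911721, where each meets that height, and whether that is right or left of the point:
Epsilon: 2–3 at easting≈474295.6 (left), 5–1 at easting≈476924.5 (left) → 0 crossings.
Lambda: 3–4 at easting≈479902.8 (right), 4–5 at easting≈481938.4 (right) → 2 crossings.
Mu: 4–5 at easting≈471559.0 (left), 6–7 at easting≈476503.2 (left) → 0 crossings.
Iota: 3–4 at easting≈473539.7 (left), 5–1 at easting≈478949.3 (right) → 1 crossing.
Only Iota has an odd count, so the point is inside Iota.

Iota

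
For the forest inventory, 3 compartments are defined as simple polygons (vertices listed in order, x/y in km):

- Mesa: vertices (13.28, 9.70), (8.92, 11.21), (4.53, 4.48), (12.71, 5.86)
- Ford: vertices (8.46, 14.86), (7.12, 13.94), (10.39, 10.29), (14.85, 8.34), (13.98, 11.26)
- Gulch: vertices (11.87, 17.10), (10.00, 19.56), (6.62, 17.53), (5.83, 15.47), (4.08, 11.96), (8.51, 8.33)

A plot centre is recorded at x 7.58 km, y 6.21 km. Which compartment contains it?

Mesa

Cast a ray rightward from (7.58, 6.21). For each polygon, the edges (by vertex number in listed order) whose endpoints lie on opposite sides of y = 6.21, where each meets that height, and whether that is right or left of the point:
Mesa: 2–3 at x≈5.658 (left), 4–1 at x≈12.762 (right) → 1 crossing.
Ford: no edge straddles that height → 0 crossings.
Gulch: no edge straddles that height → 0 crossings.
Only Mesa has an odd count, so the point is inside Mesa.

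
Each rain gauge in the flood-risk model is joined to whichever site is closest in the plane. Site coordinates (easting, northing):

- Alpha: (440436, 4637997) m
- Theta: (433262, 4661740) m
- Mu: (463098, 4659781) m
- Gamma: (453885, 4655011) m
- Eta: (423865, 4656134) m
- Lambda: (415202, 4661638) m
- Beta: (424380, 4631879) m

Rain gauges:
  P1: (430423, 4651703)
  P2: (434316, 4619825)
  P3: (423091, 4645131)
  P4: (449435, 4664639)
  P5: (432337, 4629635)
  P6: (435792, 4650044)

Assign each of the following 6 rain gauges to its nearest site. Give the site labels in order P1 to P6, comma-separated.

Eta, Beta, Eta, Gamma, Beta, Theta

P1 → Eta (d²=62641125.00)
P2 → Beta (d²=244023012.00)
P3 → Eta (d²=121665085.00)
P4 → Gamma (d²=112500884.00)
P5 → Beta (d²=68349385.00)
P6 → Theta (d²=143197316.00)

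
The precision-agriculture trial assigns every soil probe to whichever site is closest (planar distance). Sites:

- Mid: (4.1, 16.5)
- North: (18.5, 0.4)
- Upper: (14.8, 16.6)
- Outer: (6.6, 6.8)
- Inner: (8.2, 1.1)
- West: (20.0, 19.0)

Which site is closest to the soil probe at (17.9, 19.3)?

Squared distances to each site:
Mid: 198.280; North: 357.570; Upper: 16.900; Outer: 283.940; Inner: 425.330; West: 4.500.
Minimum at West.

West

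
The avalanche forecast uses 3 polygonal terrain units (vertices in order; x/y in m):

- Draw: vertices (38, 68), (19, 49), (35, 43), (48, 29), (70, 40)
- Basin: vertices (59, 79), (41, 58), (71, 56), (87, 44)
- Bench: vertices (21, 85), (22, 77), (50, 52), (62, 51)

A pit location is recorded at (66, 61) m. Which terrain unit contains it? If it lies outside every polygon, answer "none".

Basin

Cast a ray rightward from (66, 61). For each polygon, the edges (by vertex number in listed order) whose endpoints lie on opposite sides of y = 61, where each meets that height, and whether that is right or left of the point:
Draw: 1–2 at x≈31.0 (left), 5–1 at x≈46.0 (left) → 0 crossings.
Basin: 1–2 at x≈43.6 (left), 4–1 at x≈73.4 (right) → 1 crossing.
Bench: 2–3 at x≈39.9 (left), 4–1 at x≈49.9 (left) → 0 crossings.
Only Basin has an odd count, so the point is inside Basin.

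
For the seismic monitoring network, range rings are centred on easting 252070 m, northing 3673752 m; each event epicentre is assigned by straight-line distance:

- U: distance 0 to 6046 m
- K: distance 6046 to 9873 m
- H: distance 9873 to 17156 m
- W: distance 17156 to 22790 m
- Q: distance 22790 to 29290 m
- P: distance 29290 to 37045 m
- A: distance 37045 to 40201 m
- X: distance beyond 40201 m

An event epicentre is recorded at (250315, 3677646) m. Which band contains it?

U

Distance = √((250315−252070)² + (3677646−3673752)²) = √(3080025.000 + 15163236.000) = 4271.213 m.
0 ≤ 4271.213 < 6046 → U.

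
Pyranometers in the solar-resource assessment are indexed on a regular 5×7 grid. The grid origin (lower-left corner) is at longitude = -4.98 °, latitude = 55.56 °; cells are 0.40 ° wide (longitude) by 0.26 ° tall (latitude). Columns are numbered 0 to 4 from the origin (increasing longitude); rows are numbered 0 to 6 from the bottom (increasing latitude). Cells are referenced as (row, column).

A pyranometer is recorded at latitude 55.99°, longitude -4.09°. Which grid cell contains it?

(1, 2)

Column index: ⌊(-4.09 − -4.98) / 0.40⌋ = ⌊2.225⌋ = 2
Row offset from origin: ⌊(55.99 − 55.56) / 0.26⌋ = ⌊1.654⌋ = 1 → row 1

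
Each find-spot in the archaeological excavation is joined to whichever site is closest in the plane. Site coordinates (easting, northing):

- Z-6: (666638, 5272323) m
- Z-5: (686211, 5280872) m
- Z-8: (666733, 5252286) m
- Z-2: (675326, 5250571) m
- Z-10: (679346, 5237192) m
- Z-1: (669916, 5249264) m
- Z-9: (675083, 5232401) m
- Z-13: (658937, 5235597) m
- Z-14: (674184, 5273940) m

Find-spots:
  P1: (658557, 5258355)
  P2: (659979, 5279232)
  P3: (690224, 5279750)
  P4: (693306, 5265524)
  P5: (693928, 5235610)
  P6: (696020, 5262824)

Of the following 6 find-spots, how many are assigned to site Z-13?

0

P1 → Z-8
P2 → Z-6
P3 → Z-5
P4 → Z-5
P5 → Z-10
P6 → Z-5
0 of the 6 go to Z-13.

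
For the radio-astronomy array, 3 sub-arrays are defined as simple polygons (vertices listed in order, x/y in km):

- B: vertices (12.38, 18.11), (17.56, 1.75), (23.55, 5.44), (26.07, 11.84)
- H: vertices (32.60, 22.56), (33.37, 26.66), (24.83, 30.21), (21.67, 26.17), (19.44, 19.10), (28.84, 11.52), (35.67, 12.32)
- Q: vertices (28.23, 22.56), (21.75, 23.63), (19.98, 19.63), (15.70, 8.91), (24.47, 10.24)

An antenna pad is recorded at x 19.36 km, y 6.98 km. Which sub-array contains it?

Cast a ray rightward from (19.36, 6.98). For each polygon, the edges (by vertex number in listed order) whose endpoints lie on opposite sides of y = 6.98, where each meets that height, and whether that is right or left of the point:
B: 1–2 at x≈15.904 (left), 3–4 at x≈24.156 (right) → 1 crossing.
H: no edge straddles that height → 0 crossings.
Q: no edge straddles that height → 0 crossings.
Only B has an odd count, so the point is inside B.

B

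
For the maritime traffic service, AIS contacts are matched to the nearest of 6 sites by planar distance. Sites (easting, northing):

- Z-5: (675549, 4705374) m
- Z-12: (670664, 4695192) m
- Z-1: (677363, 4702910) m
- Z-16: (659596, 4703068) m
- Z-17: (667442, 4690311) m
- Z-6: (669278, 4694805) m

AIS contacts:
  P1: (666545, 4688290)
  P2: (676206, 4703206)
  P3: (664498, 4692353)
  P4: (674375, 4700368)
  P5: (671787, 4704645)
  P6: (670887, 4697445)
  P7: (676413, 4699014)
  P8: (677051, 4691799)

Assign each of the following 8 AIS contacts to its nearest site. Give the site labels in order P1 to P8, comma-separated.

Z-17, Z-1, Z-17, Z-1, Z-5, Z-12, Z-1, Z-12

P1 → Z-17 (d²=4889050.00)
P2 → Z-1 (d²=1426265.00)
P3 → Z-17 (d²=12836900.00)
P4 → Z-1 (d²=15389908.00)
P5 → Z-5 (d²=14684085.00)
P6 → Z-12 (d²=5125738.00)
P7 → Z-1 (d²=16081316.00)
P8 → Z-12 (d²=52306218.00)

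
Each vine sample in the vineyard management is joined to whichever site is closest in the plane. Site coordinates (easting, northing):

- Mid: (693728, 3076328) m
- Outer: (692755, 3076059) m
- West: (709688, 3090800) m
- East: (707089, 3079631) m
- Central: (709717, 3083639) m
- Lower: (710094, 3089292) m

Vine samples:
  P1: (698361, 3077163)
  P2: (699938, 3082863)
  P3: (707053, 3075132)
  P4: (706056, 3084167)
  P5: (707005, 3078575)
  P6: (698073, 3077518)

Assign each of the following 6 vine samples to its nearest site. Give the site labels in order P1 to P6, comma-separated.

P1 → Mid (d²=22161914.00)
P2 → East (d²=61582625.00)
P3 → East (d²=20242297.00)
P4 → Central (d²=13681705.00)
P5 → East (d²=1122192.00)
P6 → Mid (d²=20295125.00)

Mid, East, East, Central, East, Mid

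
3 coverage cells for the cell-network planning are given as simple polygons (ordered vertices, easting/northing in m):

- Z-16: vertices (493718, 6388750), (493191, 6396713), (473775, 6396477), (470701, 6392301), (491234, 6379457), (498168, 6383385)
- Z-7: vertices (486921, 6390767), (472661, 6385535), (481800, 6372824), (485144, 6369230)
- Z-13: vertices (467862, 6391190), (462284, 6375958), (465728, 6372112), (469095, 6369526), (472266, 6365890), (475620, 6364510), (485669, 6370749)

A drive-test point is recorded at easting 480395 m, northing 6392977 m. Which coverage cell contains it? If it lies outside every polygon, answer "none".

Cast a ray rightward from (480395, 6392977). For each polygon, the edges (by vertex number in listed order) whose endpoints lie on opposite sides of northing = 6392977, where each meets that height, and whether that is right or left of the point:
Z-16: 1–2 at easting≈493438.3 (right), 3–4 at easting≈471198.6 (left) → 1 crossing.
Z-7: no edge straddles that height → 0 crossings.
Z-13: no edge straddles that height → 0 crossings.
Only Z-16 has an odd count, so the point is inside Z-16.

Z-16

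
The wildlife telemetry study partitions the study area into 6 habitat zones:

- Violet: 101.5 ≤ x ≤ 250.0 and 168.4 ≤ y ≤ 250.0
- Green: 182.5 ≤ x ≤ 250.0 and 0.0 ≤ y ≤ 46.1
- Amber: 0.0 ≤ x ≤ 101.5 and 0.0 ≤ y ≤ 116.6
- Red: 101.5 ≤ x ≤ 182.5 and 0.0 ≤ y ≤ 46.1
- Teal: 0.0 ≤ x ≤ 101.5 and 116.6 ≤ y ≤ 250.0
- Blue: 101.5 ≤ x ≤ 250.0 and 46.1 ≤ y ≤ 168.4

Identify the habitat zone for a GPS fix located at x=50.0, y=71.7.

Amber

The point has x = 50.0 and y = 71.7.
Only Amber satisfies 0.0 ≤ x ≤ 101.5 and 0.0 ≤ y ≤ 116.6.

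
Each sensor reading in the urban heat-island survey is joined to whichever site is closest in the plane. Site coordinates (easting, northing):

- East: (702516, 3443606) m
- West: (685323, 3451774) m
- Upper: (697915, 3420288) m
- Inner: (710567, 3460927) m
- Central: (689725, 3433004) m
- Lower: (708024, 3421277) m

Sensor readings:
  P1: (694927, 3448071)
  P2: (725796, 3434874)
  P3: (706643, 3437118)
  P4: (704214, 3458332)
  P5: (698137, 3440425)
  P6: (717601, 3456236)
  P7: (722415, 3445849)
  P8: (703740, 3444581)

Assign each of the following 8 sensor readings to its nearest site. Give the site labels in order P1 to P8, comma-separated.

East, Lower, East, Inner, East, Inner, Inner, East

P1 → East (d²=77529146.00)
P2 → Lower (d²=500722393.00)
P3 → East (d²=59126273.00)
P4 → Inner (d²=47094634.00)
P5 → East (d²=29294402.00)
P6 → Inner (d²=71482637.00)
P7 → Inner (d²=367721188.00)
P8 → East (d²=2448801.00)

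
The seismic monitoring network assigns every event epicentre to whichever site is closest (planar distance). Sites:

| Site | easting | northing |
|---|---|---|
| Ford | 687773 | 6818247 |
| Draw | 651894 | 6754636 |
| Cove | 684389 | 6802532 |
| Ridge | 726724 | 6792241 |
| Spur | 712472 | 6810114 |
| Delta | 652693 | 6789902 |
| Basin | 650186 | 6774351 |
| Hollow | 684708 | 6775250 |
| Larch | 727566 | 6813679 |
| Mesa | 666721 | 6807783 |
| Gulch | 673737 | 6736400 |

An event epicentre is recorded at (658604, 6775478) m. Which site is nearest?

Squared distances to each site:
Ford: 2680017922.000; Draw: 479413064.000; Cove: 1396785141.000; Ridge: 4921332569.000; Spur: 4101413920.000; Delta: 242991697.000; Basin: 72132853.000; Hollow: 681470800.000; Larch: 6215073845.000; Mesa: 1109498714.000; Gulch: 1756097773.000.
Minimum at Basin.

Basin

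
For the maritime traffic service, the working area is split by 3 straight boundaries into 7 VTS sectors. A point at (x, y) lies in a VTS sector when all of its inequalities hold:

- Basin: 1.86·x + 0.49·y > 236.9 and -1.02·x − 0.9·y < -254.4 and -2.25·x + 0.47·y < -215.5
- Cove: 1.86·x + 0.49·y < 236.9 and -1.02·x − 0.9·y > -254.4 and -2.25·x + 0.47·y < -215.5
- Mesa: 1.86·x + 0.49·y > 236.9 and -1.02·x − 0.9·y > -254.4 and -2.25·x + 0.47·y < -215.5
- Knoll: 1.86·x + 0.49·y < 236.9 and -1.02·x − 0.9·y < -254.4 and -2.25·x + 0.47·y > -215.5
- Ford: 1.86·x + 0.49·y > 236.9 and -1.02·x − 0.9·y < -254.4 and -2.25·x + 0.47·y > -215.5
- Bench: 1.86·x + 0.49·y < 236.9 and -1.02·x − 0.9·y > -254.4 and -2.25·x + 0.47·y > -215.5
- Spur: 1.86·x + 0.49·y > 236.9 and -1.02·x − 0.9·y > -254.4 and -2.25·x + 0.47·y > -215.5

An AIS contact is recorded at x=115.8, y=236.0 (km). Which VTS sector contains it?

1.86·115.8 + 0.49·236.0 = 331.028, which is > 236.9
-1.02·115.8 − 0.9·236.0 = -330.516, which is < -254.4
-2.25·115.8 + 0.47·236.0 = -149.630, which is > -215.5
This sign pattern matches Ford.

Ford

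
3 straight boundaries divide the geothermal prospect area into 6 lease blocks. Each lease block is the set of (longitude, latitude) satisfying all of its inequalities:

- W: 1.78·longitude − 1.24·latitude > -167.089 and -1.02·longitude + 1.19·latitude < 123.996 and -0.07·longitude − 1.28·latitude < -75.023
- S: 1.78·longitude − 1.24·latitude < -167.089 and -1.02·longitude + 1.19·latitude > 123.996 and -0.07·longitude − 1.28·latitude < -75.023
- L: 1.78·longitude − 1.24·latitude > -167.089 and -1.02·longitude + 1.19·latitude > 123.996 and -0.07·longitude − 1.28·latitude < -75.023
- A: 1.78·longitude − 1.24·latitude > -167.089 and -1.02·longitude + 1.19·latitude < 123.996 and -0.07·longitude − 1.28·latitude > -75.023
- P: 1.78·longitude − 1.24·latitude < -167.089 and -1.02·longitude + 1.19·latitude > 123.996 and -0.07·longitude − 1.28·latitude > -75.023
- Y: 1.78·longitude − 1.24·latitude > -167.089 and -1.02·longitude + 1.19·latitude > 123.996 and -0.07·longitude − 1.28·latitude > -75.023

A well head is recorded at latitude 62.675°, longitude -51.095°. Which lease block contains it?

1.78·-51.095 − 1.24·62.675 = -168.666, which is < -167.089
-1.02·-51.095 + 1.19·62.675 = 126.700, which is > 123.996
-0.07·-51.095 − 1.28·62.675 = -76.647, which is < -75.023
This sign pattern matches S.

S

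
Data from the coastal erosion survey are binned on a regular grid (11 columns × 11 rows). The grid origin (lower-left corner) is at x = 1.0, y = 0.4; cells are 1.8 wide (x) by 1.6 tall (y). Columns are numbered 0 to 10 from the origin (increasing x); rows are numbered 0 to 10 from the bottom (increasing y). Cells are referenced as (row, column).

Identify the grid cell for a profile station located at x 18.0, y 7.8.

Column index: ⌊(18.0 − 1.0) / 1.8⌋ = ⌊9.444⌋ = 9
Row offset from origin: ⌊(7.8 − 0.4) / 1.6⌋ = ⌊4.625⌋ = 4 → row 4

(4, 9)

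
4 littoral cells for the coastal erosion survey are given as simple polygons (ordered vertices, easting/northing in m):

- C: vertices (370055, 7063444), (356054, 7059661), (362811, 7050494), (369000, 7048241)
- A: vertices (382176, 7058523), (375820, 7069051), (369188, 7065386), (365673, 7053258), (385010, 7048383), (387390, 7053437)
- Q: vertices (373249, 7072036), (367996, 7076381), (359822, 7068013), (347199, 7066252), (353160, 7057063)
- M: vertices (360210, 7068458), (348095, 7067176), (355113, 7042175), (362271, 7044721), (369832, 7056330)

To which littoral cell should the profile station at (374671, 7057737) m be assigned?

A

Cast a ray rightward from (374671, 7057737). For each polygon, the edges (by vertex number in listed order) whose endpoints lie on opposite sides of northing = 7057737, where each meets that height, and whether that is right or left of the point:
C: 2–3 at easting≈357472.2 (left), 4–1 at easting≈369659.0 (left) → 0 crossings.
A: 3–4 at easting≈366971.1 (left), 6–1 at easting≈382981.8 (right) → 1 crossing.
Q: 4–5 at easting≈352722.8 (left), 5–1 at easting≈354064.3 (left) → 0 crossings.
M: 2–3 at easting≈350744.6 (left), 5–1 at easting≈368715.7 (left) → 0 crossings.
Only A has an odd count, so the point is inside A.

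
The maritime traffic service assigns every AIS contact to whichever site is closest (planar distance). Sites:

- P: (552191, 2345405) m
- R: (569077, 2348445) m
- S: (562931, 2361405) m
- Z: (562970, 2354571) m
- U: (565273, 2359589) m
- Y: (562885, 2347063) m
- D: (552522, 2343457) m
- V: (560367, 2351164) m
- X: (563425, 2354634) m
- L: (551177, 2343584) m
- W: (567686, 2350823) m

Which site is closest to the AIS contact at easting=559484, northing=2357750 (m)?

Z

Squared distances to each site:
P: 205586874.000; R: 178608674.000; S: 25240834.000; Z: 22258237.000; U: 36894442.000; Y: 125778770.000; D: 252759293.000; V: 44155085.000; X: 25240937.000; L: 269681805.000; W: 115256133.000.
Minimum at Z.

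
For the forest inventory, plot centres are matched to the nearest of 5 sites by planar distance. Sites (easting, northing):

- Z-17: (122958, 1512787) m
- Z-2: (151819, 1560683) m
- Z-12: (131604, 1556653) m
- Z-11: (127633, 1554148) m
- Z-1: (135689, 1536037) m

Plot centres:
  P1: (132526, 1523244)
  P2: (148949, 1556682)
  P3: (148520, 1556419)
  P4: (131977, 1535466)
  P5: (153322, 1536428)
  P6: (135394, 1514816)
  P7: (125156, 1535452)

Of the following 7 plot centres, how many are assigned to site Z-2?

P1 → Z-1
P2 → Z-2
P3 → Z-2
P4 → Z-1
P5 → Z-1
P6 → Z-17
P7 → Z-1
2 of the 7 go to Z-2.

2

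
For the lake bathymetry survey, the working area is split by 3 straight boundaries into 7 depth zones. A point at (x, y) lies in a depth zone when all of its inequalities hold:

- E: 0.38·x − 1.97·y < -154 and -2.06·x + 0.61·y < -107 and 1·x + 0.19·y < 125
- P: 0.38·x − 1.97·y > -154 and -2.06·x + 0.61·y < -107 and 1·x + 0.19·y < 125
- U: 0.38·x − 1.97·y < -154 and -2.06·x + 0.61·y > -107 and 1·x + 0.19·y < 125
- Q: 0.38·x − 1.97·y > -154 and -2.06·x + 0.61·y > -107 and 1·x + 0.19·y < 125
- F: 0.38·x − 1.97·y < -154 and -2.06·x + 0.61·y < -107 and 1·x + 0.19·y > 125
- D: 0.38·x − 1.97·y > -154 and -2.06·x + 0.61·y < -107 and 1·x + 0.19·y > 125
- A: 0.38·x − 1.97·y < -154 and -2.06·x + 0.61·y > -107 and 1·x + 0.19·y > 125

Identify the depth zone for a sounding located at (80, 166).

U

0.38·80 − 1.97·166 = -296.620, which is < -154
-2.06·80 + 0.61·166 = -63.540, which is > -107
1·80 + 0.19·166 = 111.540, which is < 125
This sign pattern matches U.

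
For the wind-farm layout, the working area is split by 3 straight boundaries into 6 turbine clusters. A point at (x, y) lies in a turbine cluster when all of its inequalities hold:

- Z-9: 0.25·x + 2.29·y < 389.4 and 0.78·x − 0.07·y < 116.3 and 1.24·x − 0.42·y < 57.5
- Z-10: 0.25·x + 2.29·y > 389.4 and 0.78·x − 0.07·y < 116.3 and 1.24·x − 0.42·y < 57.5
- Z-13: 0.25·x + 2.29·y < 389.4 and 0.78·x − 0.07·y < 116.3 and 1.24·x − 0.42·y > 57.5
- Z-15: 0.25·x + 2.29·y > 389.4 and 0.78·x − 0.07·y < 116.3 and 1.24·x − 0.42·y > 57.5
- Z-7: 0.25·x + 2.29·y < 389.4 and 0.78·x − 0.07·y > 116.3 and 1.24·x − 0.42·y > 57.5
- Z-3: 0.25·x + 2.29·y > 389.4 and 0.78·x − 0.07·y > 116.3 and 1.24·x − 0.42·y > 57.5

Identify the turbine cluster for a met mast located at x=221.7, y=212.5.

0.25·221.7 + 2.29·212.5 = 542.050, which is > 389.4
0.78·221.7 − 0.07·212.5 = 158.051, which is > 116.3
1.24·221.7 − 0.42·212.5 = 185.658, which is > 57.5
This sign pattern matches Z-3.

Z-3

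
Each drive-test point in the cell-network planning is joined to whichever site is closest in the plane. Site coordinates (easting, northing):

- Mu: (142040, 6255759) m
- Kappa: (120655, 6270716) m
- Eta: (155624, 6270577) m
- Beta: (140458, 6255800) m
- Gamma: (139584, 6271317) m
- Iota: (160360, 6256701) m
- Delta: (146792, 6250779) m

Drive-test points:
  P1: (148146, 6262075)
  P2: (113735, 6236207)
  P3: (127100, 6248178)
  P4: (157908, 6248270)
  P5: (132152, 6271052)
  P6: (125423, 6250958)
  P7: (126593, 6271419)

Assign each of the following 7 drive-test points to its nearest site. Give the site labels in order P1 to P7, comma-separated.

Mu, Beta, Beta, Iota, Gamma, Beta, Kappa

P1 → Mu (d²=77175092.00)
P2 → Beta (d²=1098004378.00)
P3 → Beta (d²=236531048.00)
P4 → Iota (d²=77094065.00)
P5 → Gamma (d²=55304849.00)
P6 → Beta (d²=249496189.00)
P7 → Kappa (d²=35754053.00)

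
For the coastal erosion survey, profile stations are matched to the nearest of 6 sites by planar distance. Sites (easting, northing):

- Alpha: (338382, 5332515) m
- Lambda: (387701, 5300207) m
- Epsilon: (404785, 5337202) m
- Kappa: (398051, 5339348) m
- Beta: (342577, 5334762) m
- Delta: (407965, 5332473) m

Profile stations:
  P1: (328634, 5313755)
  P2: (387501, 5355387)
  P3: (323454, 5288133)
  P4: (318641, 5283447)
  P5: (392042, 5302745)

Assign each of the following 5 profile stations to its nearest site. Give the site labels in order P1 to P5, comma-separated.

P1 → Alpha (d²=446961104.00)
P2 → Kappa (d²=368552021.00)
P3 → Alpha (d²=2192607108.00)
P4 → Alpha (d²=2797375705.00)
P5 → Lambda (d²=25285725.00)

Alpha, Kappa, Alpha, Alpha, Lambda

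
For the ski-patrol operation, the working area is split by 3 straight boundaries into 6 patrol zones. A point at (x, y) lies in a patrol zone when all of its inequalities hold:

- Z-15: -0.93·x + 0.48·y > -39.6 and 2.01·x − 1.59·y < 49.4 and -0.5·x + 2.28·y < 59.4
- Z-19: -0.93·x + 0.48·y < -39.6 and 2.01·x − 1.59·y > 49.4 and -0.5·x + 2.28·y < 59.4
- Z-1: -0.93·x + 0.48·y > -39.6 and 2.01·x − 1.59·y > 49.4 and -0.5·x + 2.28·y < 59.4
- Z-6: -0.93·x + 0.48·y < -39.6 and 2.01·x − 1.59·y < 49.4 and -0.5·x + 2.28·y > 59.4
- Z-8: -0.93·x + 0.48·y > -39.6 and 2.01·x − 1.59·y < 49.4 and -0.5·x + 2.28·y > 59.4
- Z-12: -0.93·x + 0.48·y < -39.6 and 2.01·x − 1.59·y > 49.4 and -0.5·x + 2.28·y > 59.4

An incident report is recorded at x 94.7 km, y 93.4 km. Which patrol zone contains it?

Z-6

-0.93·94.7 + 0.48·93.4 = -43.239, which is < -39.6
2.01·94.7 − 1.59·93.4 = 41.841, which is < 49.4
-0.5·94.7 + 2.28·93.4 = 165.602, which is > 59.4
This sign pattern matches Z-6.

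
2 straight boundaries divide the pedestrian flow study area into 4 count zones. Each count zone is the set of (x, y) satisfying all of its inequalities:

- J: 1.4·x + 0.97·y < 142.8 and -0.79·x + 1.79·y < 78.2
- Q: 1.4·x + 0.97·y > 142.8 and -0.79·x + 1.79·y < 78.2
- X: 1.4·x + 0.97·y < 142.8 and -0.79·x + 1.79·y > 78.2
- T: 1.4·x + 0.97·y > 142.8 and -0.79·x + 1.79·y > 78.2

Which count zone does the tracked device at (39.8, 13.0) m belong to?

1.4·39.8 + 0.97·13.0 = 68.330, which is < 142.8
-0.79·39.8 + 1.79·13.0 = -8.172, which is < 78.2
This sign pattern matches J.

J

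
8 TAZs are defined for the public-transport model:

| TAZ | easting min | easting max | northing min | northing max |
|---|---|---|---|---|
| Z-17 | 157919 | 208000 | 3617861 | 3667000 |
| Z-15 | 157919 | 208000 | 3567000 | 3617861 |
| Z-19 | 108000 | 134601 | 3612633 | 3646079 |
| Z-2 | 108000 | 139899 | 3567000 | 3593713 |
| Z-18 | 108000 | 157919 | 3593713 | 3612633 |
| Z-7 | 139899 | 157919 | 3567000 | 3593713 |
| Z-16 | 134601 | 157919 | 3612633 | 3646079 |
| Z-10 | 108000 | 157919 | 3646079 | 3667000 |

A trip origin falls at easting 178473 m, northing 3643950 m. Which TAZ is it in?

Z-17

The point has easting = 178473 and northing = 3643950.
Only Z-17 satisfies 157919 ≤ easting ≤ 208000 and 3617861 ≤ northing ≤ 3667000.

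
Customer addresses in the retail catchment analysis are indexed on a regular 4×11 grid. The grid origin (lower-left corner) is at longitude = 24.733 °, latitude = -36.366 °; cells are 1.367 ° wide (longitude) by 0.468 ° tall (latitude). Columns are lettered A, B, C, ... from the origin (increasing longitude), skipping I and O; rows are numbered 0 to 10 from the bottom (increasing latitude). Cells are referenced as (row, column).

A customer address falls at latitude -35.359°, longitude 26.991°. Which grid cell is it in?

Column index: ⌊(26.991 − 24.733) / 1.367⌋ = ⌊1.652⌋ = 1 → column B
Row offset from origin: ⌊(-35.359 − -36.366) / 0.468⌋ = ⌊2.152⌋ = 2 → row 2

(2, B)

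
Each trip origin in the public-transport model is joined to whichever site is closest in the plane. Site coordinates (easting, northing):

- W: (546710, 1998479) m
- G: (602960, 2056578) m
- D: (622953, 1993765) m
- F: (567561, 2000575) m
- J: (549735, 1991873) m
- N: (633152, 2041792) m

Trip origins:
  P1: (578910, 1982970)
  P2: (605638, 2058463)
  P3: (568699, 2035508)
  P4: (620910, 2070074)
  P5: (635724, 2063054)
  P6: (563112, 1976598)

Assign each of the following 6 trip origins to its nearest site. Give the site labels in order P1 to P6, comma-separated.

F, G, F, G, N, J

P1 → F (d²=438735826.00)
P2 → G (d²=10724909.00)
P3 → F (d²=1221609533.00)
P4 → G (d²=504344516.00)
P5 → N (d²=458687828.00)
P6 → J (d²=412269754.00)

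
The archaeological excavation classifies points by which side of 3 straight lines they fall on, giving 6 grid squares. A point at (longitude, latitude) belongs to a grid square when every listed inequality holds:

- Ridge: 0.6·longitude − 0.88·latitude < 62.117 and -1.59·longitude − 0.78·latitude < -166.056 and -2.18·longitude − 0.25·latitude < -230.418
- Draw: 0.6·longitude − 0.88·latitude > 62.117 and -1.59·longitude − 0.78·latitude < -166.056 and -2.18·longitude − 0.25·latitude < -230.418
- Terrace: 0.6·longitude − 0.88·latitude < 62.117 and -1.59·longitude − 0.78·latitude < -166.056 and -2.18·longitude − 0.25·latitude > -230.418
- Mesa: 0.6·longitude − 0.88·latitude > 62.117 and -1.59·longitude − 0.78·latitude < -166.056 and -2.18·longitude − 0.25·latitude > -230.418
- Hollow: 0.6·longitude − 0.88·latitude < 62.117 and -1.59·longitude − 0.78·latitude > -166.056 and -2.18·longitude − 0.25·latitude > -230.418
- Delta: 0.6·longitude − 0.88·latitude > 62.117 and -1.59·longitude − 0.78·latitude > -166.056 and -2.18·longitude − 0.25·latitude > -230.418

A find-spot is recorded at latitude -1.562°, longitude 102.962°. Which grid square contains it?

Delta

0.6·102.962 − 0.88·-1.562 = 63.152, which is > 62.117
-1.59·102.962 − 0.78·-1.562 = -162.491, which is > -166.056
-2.18·102.962 − 0.25·-1.562 = -224.067, which is > -230.418
This sign pattern matches Delta.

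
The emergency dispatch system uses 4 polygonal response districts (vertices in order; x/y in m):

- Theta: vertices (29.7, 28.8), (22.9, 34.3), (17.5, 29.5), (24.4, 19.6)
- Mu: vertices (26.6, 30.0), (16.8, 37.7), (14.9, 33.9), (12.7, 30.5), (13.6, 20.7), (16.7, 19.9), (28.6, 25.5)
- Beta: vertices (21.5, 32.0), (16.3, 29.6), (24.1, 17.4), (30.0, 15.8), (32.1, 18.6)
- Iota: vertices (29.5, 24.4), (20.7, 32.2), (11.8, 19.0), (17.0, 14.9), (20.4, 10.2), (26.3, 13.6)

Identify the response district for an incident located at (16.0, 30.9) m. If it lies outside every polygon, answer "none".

Mu

Cast a ray rightward from (16.0, 30.9). For each polygon, the edges (by vertex number in listed order) whose endpoints lie on opposite sides of y = 30.9, where each meets that height, and whether that is right or left of the point:
Theta: 1–2 at x≈27.10 (right), 2–3 at x≈19.07 (right) → 2 crossings.
Mu: 1–2 at x≈25.45 (right), 3–4 at x≈12.96 (left) → 1 crossing.
Beta: 1–2 at x≈19.12 (right), 5–1 at x≈22.37 (right) → 2 crossings.
Iota: 1–2 at x≈22.17 (right), 2–3 at x≈19.82 (right) → 2 crossings.
Only Mu has an odd count, so the point is inside Mu.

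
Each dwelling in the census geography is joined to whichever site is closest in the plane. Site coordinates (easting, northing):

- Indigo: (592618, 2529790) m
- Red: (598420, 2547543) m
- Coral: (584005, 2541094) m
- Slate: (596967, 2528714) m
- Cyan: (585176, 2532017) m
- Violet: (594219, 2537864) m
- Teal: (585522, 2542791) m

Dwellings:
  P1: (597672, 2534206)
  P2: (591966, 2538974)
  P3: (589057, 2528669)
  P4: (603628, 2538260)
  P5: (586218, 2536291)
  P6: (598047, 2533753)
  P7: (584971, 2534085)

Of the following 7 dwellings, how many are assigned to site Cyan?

2

P1 → Violet
P2 → Violet
P3 → Indigo
P4 → Violet
P5 → Cyan
P6 → Slate
P7 → Cyan
2 of the 7 go to Cyan.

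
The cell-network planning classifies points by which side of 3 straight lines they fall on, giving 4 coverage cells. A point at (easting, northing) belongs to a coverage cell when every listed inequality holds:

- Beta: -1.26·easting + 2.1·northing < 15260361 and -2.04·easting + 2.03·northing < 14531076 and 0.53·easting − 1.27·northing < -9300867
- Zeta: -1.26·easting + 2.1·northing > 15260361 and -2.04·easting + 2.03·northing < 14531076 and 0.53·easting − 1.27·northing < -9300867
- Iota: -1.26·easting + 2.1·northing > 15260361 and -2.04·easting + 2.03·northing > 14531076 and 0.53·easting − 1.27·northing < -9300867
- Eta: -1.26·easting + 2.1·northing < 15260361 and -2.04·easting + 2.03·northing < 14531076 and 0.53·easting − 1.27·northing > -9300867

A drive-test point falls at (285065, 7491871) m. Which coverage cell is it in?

Iota

-1.26·285065 + 2.1·7491871 = 15373747.200, which is > 15260361
-2.04·285065 + 2.03·7491871 = 14626965.530, which is > 14531076
0.53·285065 − 1.27·7491871 = -9363591.720, which is < -9300867
This sign pattern matches Iota.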